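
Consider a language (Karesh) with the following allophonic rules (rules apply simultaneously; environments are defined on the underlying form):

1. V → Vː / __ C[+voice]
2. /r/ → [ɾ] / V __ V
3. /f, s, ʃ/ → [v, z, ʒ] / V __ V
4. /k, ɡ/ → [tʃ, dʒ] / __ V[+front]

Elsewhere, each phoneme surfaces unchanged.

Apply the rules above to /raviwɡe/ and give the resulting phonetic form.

[raːviːwdʒe]

/r/ (word-initial) is in the target of rule 2 but the environment (between two vowels) is not met → [r].
/a/ (between /r/ and /v/): before a voiced consonant, so rule 1 applies → [aː].
/v/ stays [v].
/i/ meets the environment for rule 1 (before a voiced consonant) → [iː].
/w/ (between /i/ and /ɡ/): no rule targets it → [w].
/ɡ/ (between /w/ and /e/) occurs before a front vowel → [dʒ] by rule 4.
/e/ (word-final) is in the target of rule 1 but the environment (before a voiced consonant) is not met → [e].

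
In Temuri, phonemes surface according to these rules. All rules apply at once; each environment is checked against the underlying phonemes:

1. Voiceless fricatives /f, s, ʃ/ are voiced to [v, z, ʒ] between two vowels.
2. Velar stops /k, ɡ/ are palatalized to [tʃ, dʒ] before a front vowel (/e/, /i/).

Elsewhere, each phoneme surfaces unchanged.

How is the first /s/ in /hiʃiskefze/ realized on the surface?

[s]

/s/ — between /i/ and /k/; rule 1 does not apply here → [s].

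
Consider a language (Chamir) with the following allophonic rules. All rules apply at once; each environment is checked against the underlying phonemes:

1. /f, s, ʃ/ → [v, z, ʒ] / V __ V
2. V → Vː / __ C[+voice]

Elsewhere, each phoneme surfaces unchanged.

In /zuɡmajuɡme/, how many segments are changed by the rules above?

3

Segments that undergo a rule: /u/ → [uː] (rule 2); /a/ → [aː] (rule 2); /u/ → [uː] (rule 2).
All other segments surface unchanged.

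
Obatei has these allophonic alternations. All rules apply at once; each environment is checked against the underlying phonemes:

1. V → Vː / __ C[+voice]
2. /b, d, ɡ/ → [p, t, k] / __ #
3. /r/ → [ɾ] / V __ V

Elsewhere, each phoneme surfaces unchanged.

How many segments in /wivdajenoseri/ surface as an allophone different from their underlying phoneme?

5

Segments that undergo a rule: /i/ → [iː] (rule 1); /a/ → [aː] (rule 1); /e/ → [eː] (rule 1); /e/ → [eː] (rule 1); /r/ → [ɾ] (rule 3).
All other segments surface unchanged.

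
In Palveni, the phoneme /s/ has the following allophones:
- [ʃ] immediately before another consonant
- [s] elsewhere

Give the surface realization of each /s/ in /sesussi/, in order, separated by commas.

[s], [s], [ʃ], [s]

Occurrence 1 (position 1): no conditioning environment matches → elsewhere allophone [s].
Occurrence 2 (position 3): no conditioning environment matches → elsewhere allophone [s].
Occurrence 3 (position 5): immediately before another consonant → [ʃ].
Occurrence 4 (position 6): no conditioning environment matches → elsewhere allophone [s].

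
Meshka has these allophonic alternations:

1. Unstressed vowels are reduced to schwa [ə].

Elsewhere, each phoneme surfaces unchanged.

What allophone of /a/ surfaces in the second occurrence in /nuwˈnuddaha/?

/a/ (word-final): in an unstressed syllable, so rule 1 applies → [ə].

[ə]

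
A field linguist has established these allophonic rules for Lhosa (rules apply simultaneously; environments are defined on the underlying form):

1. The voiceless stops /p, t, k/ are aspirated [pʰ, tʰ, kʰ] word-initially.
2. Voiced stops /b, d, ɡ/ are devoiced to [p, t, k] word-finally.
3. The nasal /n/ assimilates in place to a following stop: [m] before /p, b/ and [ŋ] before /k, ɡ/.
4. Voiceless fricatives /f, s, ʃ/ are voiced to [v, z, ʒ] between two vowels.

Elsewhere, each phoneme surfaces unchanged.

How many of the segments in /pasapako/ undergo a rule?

2

Segments that undergo a rule: /p/ → [pʰ] (rule 1); /s/ → [z] (rule 4).
All other segments surface unchanged.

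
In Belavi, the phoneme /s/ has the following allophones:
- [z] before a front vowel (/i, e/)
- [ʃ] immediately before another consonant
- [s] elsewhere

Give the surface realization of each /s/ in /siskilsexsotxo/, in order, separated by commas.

[z], [ʃ], [z], [s]

Occurrence 1 (position 1): before a front vowel (/i, e/) → [z].
Occurrence 2 (position 3): immediately before another consonant → [ʃ].
Occurrence 3 (position 7): before a front vowel (/i, e/) → [z].
Occurrence 4 (position 10): no conditioning environment matches → elsewhere allophone [s].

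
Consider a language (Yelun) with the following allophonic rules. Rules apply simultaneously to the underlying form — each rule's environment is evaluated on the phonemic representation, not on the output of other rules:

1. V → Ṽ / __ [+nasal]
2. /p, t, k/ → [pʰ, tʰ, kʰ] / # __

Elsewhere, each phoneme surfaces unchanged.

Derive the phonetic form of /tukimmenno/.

[tʰukĩmmẽnno]

Rule 2 applies to /t/ (word-initial: word-initially) → [tʰ].
/u/ (between /t/ and /k/): rule 1 targets it, but not before a nasal consonant → unchanged [u].
/k/ (between /u/ and /i/) is in the target of rule 2 but the environment (word-initially) is not met → [k].
/i/ — between /k/ and /m/, before a nasal consonant — surfaces as [ĩ] (rule 1).
/e/ (between /m/ and /n/): before a nasal consonant, so rule 1 applies → [ẽ].
/o/ (word-final) is in the target of rule 1 but the environment (before a nasal consonant) is not met → [o].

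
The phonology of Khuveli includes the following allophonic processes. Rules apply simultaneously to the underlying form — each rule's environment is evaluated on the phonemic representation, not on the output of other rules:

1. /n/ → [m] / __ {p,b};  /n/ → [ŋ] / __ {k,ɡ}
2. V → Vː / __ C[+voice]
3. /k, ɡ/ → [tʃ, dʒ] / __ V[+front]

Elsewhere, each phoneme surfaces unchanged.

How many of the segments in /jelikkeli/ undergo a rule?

Segments that undergo a rule: /e/ → [eː] (rule 2); /k/ → [tʃ] (rule 3); /e/ → [eː] (rule 2).
All other segments surface unchanged.

3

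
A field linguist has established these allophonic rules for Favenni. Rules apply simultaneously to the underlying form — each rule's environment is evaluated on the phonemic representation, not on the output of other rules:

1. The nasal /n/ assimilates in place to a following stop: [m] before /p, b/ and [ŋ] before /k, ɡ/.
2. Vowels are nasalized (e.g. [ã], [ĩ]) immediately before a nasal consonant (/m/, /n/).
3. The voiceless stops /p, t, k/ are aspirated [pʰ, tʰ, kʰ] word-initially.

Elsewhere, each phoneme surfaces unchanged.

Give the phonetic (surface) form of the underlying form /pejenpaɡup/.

/p/ — word-initial, word-initially — surfaces as [pʰ] (rule 3).
/e/ (between /p/ and /j/): rule 2 targets it, but not before a nasal consonant → unchanged [e].
/j/ (between /e/ and /e/) is unaffected → [j].
Rule 2 applies to /e/ (between /j/ and /n/: before a nasal consonant) → [ẽ].
/n/ (between /e/ and /p/): before a labial or velar stop, so rule 1 applies → [m].
/p/ — between /n/ and /a/; rule 3 does not apply here → [p].
/a/ (between /p/ and /ɡ/) fails the environment for rule 2, so it stays [a].
/ɡ/ stays [ɡ].
/u/ (between /ɡ/ and /p/): rule 2 targets it, but not before a nasal consonant → unchanged [u].
/p/ (word-final) fails the environment for rule 3, so it stays [p].

[pʰejẽmpaɡup]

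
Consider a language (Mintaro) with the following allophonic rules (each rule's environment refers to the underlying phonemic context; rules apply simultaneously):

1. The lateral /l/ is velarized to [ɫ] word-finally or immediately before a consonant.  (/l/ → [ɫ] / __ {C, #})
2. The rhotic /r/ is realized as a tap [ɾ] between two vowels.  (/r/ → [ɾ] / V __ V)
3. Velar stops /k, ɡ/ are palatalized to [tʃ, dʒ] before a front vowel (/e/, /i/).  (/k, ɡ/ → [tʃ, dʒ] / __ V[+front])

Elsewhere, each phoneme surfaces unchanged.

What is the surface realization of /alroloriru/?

[aɫroloɾiɾu]

/a/ stays [a].
Rule 1 applies to /l/ (between /a/ and /r/: word-finally or immediately before a consonant) → [ɫ].
/r/ (between /l/ and /o/) fails the environment for rule 2, so it stays [r].
/o/ — not in any rule's target class → [o].
/l/ (between /o/ and /o/): rule 1 targets it, but not word-finally or immediately before a consonant → unchanged [l].
/o/ stays [o].
/r/ meets the environment for rule 2 (between two vowels) → [ɾ].
/i/ (between /r/ and /r/): no rule targets it → [i].
/r/ (between /i/ and /u/) occurs between two vowels → [ɾ] by rule 2.
/u/ stays [u].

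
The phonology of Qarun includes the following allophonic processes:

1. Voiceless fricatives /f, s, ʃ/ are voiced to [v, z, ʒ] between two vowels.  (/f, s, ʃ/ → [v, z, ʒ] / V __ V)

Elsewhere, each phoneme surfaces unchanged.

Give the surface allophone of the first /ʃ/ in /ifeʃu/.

/ʃ/ (between /e/ and /u/) occurs between two vowels → [ʒ] by rule 1.

[ʒ]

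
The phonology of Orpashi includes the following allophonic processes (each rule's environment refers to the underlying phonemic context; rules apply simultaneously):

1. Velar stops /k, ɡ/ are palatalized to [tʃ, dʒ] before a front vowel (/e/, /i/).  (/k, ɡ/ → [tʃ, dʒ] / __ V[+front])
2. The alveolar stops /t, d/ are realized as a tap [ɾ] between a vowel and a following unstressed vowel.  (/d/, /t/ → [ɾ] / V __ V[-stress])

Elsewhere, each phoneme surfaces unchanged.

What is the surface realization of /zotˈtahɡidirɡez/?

/z/ (word-initial) is unaffected → [z].
/o/ (between /z/ and /t/): no rule targets it → [o].
/t/ (between /o/ and /t/) fails the environment for rule 2, so it stays [t].
/t/ (between /t/ and /a/): rule 2 targets it, but not between a vowel and a following unstressed vowel → unchanged [t].
/a/ (between /t/ and /h/): no rule targets it → [a].
/h/ (between /a/ and /ɡ/) is unaffected → [h].
/ɡ/ (between /h/ and /i/): before a front vowel, so rule 1 applies → [dʒ].
/i/ stays [i].
/d/ (between /i/ and /i/) occurs between a vowel and a following unstressed vowel → [ɾ] by rule 2.
/i/ (between /d/ and /r/) is unaffected → [i].
/r/ stays [r].
/ɡ/ (between /r/ and /e/) occurs before a front vowel → [dʒ] by rule 1.
/e/ stays [e].
/z/ (word-final): no rule targets it → [z].

[zotˈtahdʒiɾirdʒez]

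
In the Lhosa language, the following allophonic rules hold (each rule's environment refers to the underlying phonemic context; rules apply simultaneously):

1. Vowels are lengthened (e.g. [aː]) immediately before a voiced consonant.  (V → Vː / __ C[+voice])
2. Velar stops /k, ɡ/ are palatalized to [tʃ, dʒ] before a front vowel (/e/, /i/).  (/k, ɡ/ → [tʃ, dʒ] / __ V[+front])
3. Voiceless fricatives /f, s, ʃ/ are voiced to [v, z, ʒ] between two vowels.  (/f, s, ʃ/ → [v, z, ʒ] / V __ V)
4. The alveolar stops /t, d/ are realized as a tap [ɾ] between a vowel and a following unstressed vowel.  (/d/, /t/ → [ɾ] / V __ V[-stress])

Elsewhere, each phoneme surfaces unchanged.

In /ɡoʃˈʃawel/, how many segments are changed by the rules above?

Segments that undergo a rule: /a/ → [aː] (rule 1); /e/ → [eː] (rule 1).
All other segments surface unchanged.

2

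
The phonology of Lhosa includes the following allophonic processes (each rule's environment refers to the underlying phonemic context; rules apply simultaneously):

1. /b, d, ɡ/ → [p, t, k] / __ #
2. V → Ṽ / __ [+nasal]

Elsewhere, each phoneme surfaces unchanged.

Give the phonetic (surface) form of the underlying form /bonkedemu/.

[bõnkedẽmu]

/b/ — word-initial; rule 1 does not apply here → [b].
/o/ (between /b/ and /n/) occurs before a nasal consonant → [õ] by rule 2.
/n/ — not in any rule's target class → [n].
/k/ — not in any rule's target class → [k].
/e/ (between /k/ and /d/) is in the target of rule 2 but the environment (before a nasal consonant) is not met → [e].
/d/ — between /e/ and /e/; rule 1 does not apply here → [d].
/e/ meets the environment for rule 2 (before a nasal consonant) → [ẽ].
/m/ — not in any rule's target class → [m].
/u/ (word-final) fails the environment for rule 2, so it stays [u].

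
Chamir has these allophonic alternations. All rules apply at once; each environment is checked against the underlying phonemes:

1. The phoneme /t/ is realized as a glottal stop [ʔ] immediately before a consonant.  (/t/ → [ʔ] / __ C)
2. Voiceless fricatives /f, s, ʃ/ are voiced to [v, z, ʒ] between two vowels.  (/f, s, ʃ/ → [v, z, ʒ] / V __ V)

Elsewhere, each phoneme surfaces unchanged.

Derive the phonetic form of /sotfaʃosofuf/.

/s/ — word-initial; rule 2 does not apply here → [s].
/o/ — not in any rule's target class → [o].
/t/ — between /o/ and /f/, immediately before a consonant — surfaces as [ʔ] (rule 1).
/f/ (between /t/ and /a/): rule 2 targets it, but not between two vowels → unchanged [f].
/a/ stays [a].
/ʃ/ (between /a/ and /o/): between two vowels, so rule 2 applies → [ʒ].
/o/ (between /ʃ/ and /s/): no rule targets it → [o].
/s/ meets the environment for rule 2 (between two vowels) → [z].
/o/ stays [o].
/f/ (between /o/ and /u/): between two vowels, so rule 2 applies → [v].
/u/ stays [u].
/f/ — word-final; rule 2 does not apply here → [f].

[soʔfaʒozovuf]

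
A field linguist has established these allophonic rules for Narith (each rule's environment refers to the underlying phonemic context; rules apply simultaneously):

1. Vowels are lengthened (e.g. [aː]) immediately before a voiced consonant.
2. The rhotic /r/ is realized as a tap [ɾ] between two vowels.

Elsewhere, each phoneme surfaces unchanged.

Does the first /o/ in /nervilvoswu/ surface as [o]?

Yes

/o/ (between /v/ and /s/) is in the target of rule 1 but the environment (before a voiced consonant) is not met → [o].
The actual realization is [o], which matches [o].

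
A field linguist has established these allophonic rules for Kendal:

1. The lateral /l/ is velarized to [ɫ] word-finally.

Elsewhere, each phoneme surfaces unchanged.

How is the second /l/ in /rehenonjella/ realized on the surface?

/l/ (between /l/ and /a/) fails the environment for rule 1, so it stays [l].

[l]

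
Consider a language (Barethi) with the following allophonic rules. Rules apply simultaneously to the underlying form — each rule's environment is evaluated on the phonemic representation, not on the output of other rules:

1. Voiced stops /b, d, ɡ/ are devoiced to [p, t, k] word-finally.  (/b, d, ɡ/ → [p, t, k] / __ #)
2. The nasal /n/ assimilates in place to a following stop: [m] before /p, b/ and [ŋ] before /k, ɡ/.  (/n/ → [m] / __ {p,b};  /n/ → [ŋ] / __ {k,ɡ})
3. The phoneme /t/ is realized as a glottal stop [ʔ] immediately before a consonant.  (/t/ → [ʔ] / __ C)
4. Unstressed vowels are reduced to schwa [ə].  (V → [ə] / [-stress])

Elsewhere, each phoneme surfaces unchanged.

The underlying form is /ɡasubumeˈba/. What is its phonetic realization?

[ɡəsəbəməˈba]

/ɡ/ (word-initial) fails the environment for rule 1, so it stays [ɡ].
/a/ (between /ɡ/ and /s/): in an unstressed syllable, so rule 4 applies → [ə].
/s/ stays [s].
Rule 4 applies to /u/ (between /s/ and /b/: in an unstressed syllable) → [ə].
/b/ (between /u/ and /u/) is in the target of rule 1 but the environment (word-finally) is not met → [b].
/u/ (between /b/ and /m/) occurs in an unstressed syllable → [ə] by rule 4.
/m/ (between /u/ and /e/) is unaffected → [m].
Rule 4 applies to /e/ (between /m/ and /b/: in an unstressed syllable) → [ə].
/b/ (between /e/ and /a/) is in the target of rule 1 but the environment (word-finally) is not met → [b].
/a/ (word-final) fails the environment for rule 4, so it stays [a].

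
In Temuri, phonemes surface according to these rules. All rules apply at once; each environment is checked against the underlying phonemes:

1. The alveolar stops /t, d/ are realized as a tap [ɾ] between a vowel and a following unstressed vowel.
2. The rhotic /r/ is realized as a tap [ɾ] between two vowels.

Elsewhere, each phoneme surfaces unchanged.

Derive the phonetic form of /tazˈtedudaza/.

[tazˈteɾuɾaza]

/t/ (word-initial): rule 1 targets it, but not between a vowel and a following unstressed vowel → unchanged [t].
/a/ stays [a].
/z/ (between /a/ and /t/) is unaffected → [z].
/t/ (between /z/ and /e/) fails the environment for rule 1, so it stays [t].
/e/ (between /t/ and /d/): no rule targets it → [e].
/d/ — between /e/ and /u/, between a vowel and a following unstressed vowel — surfaces as [ɾ] (rule 1).
/u/ (between /d/ and /d/): no rule targets it → [u].
Rule 1 applies to /d/ (between /u/ and /a/: between a vowel and a following unstressed vowel) → [ɾ].
/a/ (between /d/ and /z/): no rule targets it → [a].
/z/ (between /a/ and /a/): no rule targets it → [z].
/a/ (word-final): no rule targets it → [a].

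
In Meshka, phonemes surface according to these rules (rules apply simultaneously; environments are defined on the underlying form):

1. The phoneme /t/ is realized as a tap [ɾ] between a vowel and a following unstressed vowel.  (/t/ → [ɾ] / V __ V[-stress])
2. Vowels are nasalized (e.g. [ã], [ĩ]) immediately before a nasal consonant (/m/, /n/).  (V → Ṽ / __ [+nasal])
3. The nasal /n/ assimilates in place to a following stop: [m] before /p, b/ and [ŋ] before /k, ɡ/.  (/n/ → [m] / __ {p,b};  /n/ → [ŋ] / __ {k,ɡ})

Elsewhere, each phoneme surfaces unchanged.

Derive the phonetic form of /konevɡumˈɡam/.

[kõnevɡũmˈɡãm]

/k/ stays [k].
/o/ (between /k/ and /n/): before a nasal consonant, so rule 2 applies → [õ].
/n/ (between /o/ and /e/): rule 3 targets it, but not before a labial or velar stop → unchanged [n].
/e/ (between /n/ and /v/) is in the target of rule 2 but the environment (before a nasal consonant) is not met → [e].
/v/ (between /e/ and /ɡ/) is unaffected → [v].
/ɡ/ stays [ɡ].
/u/ (between /ɡ/ and /m/): before a nasal consonant, so rule 2 applies → [ũ].
/m/ — not in any rule's target class → [m].
/ɡ/ — not in any rule's target class → [ɡ].
/a/ — between /ɡ/ and /m/, before a nasal consonant — surfaces as [ã] (rule 2).
/m/ — not in any rule's target class → [m].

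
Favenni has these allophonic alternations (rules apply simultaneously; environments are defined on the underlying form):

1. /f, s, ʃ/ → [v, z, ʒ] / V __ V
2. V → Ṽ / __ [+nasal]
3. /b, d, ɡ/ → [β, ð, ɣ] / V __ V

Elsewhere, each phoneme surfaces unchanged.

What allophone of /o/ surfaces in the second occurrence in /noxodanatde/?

/o/ (between /x/ and /d/) fails the environment for rule 2, so it stays [o].

[o]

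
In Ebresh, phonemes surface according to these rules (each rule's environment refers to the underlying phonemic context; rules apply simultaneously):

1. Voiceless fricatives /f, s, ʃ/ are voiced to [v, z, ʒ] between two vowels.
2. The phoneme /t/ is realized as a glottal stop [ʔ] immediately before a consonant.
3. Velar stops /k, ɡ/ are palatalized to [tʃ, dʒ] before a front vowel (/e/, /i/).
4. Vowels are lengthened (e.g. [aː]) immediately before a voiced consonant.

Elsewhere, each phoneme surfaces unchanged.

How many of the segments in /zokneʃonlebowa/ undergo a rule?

Segments that undergo a rule: /ʃ/ → [ʒ] (rule 1); /o/ → [oː] (rule 4); /e/ → [eː] (rule 4); /o/ → [oː] (rule 4).
All other segments surface unchanged.

4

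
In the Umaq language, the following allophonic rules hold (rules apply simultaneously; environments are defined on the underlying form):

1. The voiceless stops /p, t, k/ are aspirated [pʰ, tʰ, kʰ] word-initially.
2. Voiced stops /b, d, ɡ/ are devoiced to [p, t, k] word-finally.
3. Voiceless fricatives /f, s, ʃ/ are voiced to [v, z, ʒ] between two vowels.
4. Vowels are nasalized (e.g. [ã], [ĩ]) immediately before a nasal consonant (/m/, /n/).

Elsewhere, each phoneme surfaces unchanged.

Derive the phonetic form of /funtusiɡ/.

[fũntuzik]

/f/ (word-initial): rule 3 targets it, but not between two vowels → unchanged [f].
/u/ (between /f/ and /n/): before a nasal consonant, so rule 4 applies → [ũ].
/n/ (between /u/ and /t/) is unaffected → [n].
/t/ (between /n/ and /u/): rule 1 targets it, but not word-initially → unchanged [t].
/u/ (between /t/ and /s/) fails the environment for rule 4, so it stays [u].
/s/ (between /u/ and /i/) occurs between two vowels → [z] by rule 3.
/i/ (between /s/ and /ɡ/) fails the environment for rule 4, so it stays [i].
/ɡ/ — word-final, word-finally — surfaces as [k] (rule 2).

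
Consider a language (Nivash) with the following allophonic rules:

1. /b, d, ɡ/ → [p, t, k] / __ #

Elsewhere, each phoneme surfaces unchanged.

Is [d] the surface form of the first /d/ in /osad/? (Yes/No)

/d/ — word-final, word-finally — surfaces as [t] (rule 1).
The actual realization is [t], not [d].

No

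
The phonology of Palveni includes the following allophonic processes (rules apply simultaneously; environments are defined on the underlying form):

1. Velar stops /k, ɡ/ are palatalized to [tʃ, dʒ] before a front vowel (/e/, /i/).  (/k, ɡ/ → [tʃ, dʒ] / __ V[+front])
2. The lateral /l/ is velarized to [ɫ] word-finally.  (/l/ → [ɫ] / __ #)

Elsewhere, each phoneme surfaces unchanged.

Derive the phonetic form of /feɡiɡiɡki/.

/f/ (word-initial) is unaffected → [f].
/e/ — not in any rule's target class → [e].
/ɡ/ — between /e/ and /i/, before a front vowel — surfaces as [dʒ] (rule 1).
/i/ stays [i].
/ɡ/ meets the environment for rule 1 (before a front vowel) → [dʒ].
/i/ — not in any rule's target class → [i].
/ɡ/ — between /i/ and /k/; rule 1 does not apply here → [ɡ].
/k/ (between /ɡ/ and /i/): before a front vowel, so rule 1 applies → [tʃ].
/i/ stays [i].

[fedʒidʒiɡtʃi]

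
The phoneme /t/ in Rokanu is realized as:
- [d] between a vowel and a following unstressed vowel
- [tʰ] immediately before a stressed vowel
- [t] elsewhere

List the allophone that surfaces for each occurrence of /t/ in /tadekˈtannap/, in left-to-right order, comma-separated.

Occurrence 1 (position 1): no conditioning environment matches → elsewhere allophone [t].
Occurrence 2 (position 6): immediately before a stressed vowel → [tʰ].

[t], [tʰ]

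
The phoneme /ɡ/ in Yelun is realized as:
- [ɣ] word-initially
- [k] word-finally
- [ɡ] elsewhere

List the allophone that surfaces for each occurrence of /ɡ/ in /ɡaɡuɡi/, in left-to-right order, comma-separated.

[ɣ], [ɡ], [ɡ]

Occurrence 1 (position 1): word-initially → [ɣ].
Occurrence 2 (position 3): no conditioning environment matches → elsewhere allophone [ɡ].
Occurrence 3 (position 5): no conditioning environment matches → elsewhere allophone [ɡ].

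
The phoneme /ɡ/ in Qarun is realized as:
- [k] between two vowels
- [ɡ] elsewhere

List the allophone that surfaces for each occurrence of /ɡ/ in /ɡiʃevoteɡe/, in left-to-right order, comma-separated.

[ɡ], [k]

Occurrence 1 (position 1): no conditioning environment matches → elsewhere allophone [ɡ].
Occurrence 2 (position 9): between two vowels → [k].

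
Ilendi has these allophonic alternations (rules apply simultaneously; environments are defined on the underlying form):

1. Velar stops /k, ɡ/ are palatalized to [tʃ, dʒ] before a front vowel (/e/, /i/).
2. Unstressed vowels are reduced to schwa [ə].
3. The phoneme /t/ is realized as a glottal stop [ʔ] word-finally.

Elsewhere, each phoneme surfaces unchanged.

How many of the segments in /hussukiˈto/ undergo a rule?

Segments that undergo a rule: /u/ → [ə] (rule 2); /u/ → [ə] (rule 2); /k/ → [tʃ] (rule 1); /i/ → [ə] (rule 2).
All other segments surface unchanged.

4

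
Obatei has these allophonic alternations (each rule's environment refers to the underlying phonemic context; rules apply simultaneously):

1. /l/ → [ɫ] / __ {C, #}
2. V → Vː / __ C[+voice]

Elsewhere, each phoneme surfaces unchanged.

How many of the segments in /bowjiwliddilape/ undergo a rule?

Segments that undergo a rule: /o/ → [oː] (rule 2); /i/ → [iː] (rule 2); /i/ → [iː] (rule 2); /i/ → [iː] (rule 2).
All other segments surface unchanged.

4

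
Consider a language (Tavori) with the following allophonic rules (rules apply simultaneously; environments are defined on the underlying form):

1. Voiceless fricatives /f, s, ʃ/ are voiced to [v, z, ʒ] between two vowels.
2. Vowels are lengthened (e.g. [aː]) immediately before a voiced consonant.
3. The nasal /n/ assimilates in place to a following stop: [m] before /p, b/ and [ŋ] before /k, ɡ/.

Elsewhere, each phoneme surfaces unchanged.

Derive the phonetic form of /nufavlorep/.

[nuvaːvloːrep]

/n/ (word-initial) is in the target of rule 3 but the environment (before a labial or velar stop) is not met → [n].
/u/ (between /n/ and /f/) fails the environment for rule 2, so it stays [u].
/f/ — between /u/ and /a/, between two vowels — surfaces as [v] (rule 1).
/a/ (between /f/ and /v/) occurs before a voiced consonant → [aː] by rule 2.
Rule 2 applies to /o/ (between /l/ and /r/: before a voiced consonant) → [oː].
/e/ — between /r/ and /p/; rule 2 does not apply here → [e].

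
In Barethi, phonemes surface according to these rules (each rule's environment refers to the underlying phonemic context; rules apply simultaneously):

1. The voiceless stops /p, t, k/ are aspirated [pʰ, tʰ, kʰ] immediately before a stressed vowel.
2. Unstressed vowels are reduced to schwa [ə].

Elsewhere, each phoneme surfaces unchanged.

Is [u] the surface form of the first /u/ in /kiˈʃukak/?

/u/ (between /ʃ/ and /k/): rule 2 targets it, but not in an unstressed syllable → unchanged [u].
The actual realization is [u], which matches [u].

Yes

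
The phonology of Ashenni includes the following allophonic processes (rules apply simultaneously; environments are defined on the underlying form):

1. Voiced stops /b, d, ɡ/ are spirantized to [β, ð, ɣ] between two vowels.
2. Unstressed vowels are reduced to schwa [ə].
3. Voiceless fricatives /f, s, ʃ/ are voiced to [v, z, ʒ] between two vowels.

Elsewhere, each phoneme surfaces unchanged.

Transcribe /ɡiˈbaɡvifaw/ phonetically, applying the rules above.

/ɡ/ (word-initial) is in the target of rule 1 but the environment (between two vowels) is not met → [ɡ].
/i/ — between /ɡ/ and /b/, in an unstressed syllable — surfaces as [ə] (rule 2).
/b/ — between /i/ and /a/, between two vowels — surfaces as [β] (rule 1).
/a/ — between /b/ and /ɡ/; rule 2 does not apply here → [a].
/ɡ/ — between /a/ and /v/; rule 1 does not apply here → [ɡ].
/v/ (between /ɡ/ and /i/): no rule targets it → [v].
/i/ (between /v/ and /f/): in an unstressed syllable, so rule 2 applies → [ə].
/f/ — between /i/ and /a/, between two vowels — surfaces as [v] (rule 3).
/a/ — between /f/ and /w/, in an unstressed syllable — surfaces as [ə] (rule 2).
/w/ (word-final): no rule targets it → [w].

[ɡəˈβaɡvəvəw]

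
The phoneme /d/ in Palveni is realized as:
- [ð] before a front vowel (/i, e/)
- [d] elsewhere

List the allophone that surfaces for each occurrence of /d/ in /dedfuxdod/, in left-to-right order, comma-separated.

Occurrence 1 (position 1): before a front vowel (/i, e/) → [ð].
Occurrence 2 (position 3): no conditioning environment matches → elsewhere allophone [d].
Occurrence 3 (position 7): no conditioning environment matches → elsewhere allophone [d].
Occurrence 4 (position 9): no conditioning environment matches → elsewhere allophone [d].

[ð], [d], [d], [d]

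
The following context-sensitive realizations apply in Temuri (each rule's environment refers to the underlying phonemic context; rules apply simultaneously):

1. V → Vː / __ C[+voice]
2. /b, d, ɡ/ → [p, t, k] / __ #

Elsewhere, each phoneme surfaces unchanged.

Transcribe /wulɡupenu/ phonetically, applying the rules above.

/w/ stays [w].
Rule 1 applies to /u/ (between /w/ and /l/: before a voiced consonant) → [uː].
/l/ stays [l].
/ɡ/ — between /l/ and /u/; rule 2 does not apply here → [ɡ].
/u/ — between /ɡ/ and /p/; rule 1 does not apply here → [u].
/p/ (between /u/ and /e/): no rule targets it → [p].
/e/ meets the environment for rule 1 (before a voiced consonant) → [eː].
/n/ — not in any rule's target class → [n].
/u/ (word-final): rule 1 targets it, but not before a voiced consonant → unchanged [u].

[wuːlɡupeːnu]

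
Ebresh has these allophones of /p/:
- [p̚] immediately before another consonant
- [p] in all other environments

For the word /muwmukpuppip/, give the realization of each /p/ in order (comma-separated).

[p], [p̚], [p], [p]

Occurrence 1 (position 7): no conditioning environment matches → elsewhere allophone [p].
Occurrence 2 (position 9): immediately before another consonant → [p̚].
Occurrence 3 (position 10): no conditioning environment matches → elsewhere allophone [p].
Occurrence 4 (position 12): no conditioning environment matches → elsewhere allophone [p].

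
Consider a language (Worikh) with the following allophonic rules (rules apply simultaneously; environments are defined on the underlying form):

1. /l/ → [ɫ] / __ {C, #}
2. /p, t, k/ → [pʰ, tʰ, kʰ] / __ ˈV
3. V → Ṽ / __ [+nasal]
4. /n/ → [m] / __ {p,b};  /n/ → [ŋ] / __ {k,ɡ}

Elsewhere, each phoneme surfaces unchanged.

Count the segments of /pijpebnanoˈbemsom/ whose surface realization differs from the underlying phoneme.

3

Segments that undergo a rule: /a/ → [ã] (rule 3); /e/ → [ẽ] (rule 3); /o/ → [õ] (rule 3).
All other segments surface unchanged.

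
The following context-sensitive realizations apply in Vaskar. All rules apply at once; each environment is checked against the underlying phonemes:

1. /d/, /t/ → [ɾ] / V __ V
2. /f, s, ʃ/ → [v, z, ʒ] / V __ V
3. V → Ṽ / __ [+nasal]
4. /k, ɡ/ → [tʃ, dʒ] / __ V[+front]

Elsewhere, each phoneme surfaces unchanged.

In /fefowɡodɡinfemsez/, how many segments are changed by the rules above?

Segments that undergo a rule: /f/ → [v] (rule 2); /ɡ/ → [dʒ] (rule 4); /i/ → [ĩ] (rule 3); /e/ → [ẽ] (rule 3).
All other segments surface unchanged.

4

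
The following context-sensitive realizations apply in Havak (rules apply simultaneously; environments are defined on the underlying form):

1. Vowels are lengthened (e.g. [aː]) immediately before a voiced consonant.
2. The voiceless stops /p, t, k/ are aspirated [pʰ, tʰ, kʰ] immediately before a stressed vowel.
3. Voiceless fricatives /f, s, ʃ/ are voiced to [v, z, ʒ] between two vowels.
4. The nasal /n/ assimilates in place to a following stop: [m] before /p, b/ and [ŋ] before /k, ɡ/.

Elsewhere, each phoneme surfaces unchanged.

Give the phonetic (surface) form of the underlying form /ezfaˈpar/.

[eːzfaˈpʰaːr]

/e/ (word-initial): before a voiced consonant, so rule 1 applies → [eː].
/f/ — between /z/ and /a/; rule 3 does not apply here → [f].
/a/ (between /f/ and /p/) is in the target of rule 1 but the environment (before a voiced consonant) is not met → [a].
/p/ (between /a/ and /a/): immediately before a stressed vowel, so rule 2 applies → [pʰ].
/a/ meets the environment for rule 1 (before a voiced consonant) → [aː].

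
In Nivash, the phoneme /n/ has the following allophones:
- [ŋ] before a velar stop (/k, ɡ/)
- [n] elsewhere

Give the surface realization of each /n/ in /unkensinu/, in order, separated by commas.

[ŋ], [n], [n]

Occurrence 1 (position 2): before a velar stop → [ŋ].
Occurrence 2 (position 5): no conditioning environment matches → elsewhere allophone [n].
Occurrence 3 (position 8): no conditioning environment matches → elsewhere allophone [n].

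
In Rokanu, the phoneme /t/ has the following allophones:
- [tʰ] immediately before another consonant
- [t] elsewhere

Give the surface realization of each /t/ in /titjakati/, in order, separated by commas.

[t], [tʰ], [t]

Occurrence 1 (position 1): no conditioning environment matches → elsewhere allophone [t].
Occurrence 2 (position 3): immediately before another consonant → [tʰ].
Occurrence 3 (position 8): no conditioning environment matches → elsewhere allophone [t].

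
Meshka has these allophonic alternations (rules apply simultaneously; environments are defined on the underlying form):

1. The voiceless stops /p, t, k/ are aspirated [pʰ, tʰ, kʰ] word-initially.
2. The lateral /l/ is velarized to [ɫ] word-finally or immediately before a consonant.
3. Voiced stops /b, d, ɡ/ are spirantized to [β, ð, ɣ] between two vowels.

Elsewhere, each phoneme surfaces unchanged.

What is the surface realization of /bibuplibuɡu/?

/b/ (word-initial): rule 3 targets it, but not between two vowels → unchanged [b].
/i/ (between /b/ and /b/): no rule targets it → [i].
/b/ (between /i/ and /u/): between two vowels, so rule 3 applies → [β].
/u/ — not in any rule's target class → [u].
/p/ (between /u/ and /l/) fails the environment for rule 1, so it stays [p].
/l/ (between /p/ and /i/): rule 2 targets it, but not word-finally or immediately before a consonant → unchanged [l].
/i/ stays [i].
/b/ (between /i/ and /u/) occurs between two vowels → [β] by rule 3.
/u/ stays [u].
Rule 3 applies to /ɡ/ (between /u/ and /u/: between two vowels) → [ɣ].
/u/ (word-final): no rule targets it → [u].

[biβupliβuɣu]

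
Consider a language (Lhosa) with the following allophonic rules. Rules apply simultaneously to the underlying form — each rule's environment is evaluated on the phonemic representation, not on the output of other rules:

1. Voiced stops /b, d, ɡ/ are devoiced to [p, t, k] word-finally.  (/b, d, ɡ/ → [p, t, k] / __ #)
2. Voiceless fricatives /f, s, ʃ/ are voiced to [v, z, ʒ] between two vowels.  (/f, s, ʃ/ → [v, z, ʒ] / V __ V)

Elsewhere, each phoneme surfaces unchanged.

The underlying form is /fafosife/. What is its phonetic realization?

/f/ (word-initial) fails the environment for rule 2, so it stays [f].
Rule 2 applies to /f/ (between /a/ and /o/: between two vowels) → [v].
/s/ meets the environment for rule 2 (between two vowels) → [z].
/f/ — between /i/ and /e/, between two vowels — surfaces as [v] (rule 2).

[favozive]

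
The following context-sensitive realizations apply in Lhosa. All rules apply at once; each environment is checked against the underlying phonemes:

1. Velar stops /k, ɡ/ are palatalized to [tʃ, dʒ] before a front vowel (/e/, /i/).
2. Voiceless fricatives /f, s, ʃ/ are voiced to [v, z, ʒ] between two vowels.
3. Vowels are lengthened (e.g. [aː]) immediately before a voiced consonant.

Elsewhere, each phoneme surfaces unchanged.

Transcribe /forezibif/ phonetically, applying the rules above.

[foːreːziːbif]

/f/ (word-initial) is in the target of rule 2 but the environment (between two vowels) is not met → [f].
/o/ (between /f/ and /r/) occurs before a voiced consonant → [oː] by rule 3.
/r/ (between /o/ and /e/) is unaffected → [r].
Rule 3 applies to /e/ (between /r/ and /z/: before a voiced consonant) → [eː].
/z/ — not in any rule's target class → [z].
/i/ — between /z/ and /b/, before a voiced consonant — surfaces as [iː] (rule 3).
/b/ (between /i/ and /i/) is unaffected → [b].
/i/ (between /b/ and /f/) fails the environment for rule 3, so it stays [i].
/f/ (word-final) is in the target of rule 2 but the environment (between two vowels) is not met → [f].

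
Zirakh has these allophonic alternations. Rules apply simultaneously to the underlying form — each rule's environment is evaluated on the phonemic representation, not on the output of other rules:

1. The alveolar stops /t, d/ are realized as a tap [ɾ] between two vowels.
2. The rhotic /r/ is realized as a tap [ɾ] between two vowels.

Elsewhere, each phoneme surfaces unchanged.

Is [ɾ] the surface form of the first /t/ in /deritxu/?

No

/t/ (between /i/ and /x/) fails the environment for rule 1, so it stays [t].
The actual realization is [t], not [ɾ].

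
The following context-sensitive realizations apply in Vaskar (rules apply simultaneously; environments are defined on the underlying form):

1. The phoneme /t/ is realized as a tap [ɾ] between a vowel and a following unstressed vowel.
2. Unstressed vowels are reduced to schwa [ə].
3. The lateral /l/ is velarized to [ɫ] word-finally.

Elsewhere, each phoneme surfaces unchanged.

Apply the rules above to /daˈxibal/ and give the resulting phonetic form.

/d/ stays [d].
/a/ — between /d/ and /x/, in an unstressed syllable — surfaces as [ə] (rule 2).
/x/ stays [x].
/i/ — between /x/ and /b/; rule 2 does not apply here → [i].
/b/ stays [b].
Rule 2 applies to /a/ (between /b/ and /l/: in an unstressed syllable) → [ə].
/l/ (word-final) occurs word-finally → [ɫ] by rule 3.

[dəˈxibəɫ]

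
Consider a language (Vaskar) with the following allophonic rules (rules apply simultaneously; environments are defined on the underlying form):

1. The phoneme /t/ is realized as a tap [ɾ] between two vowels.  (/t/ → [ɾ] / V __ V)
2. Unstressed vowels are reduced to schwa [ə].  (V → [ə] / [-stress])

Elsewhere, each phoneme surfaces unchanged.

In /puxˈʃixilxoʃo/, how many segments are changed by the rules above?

Segments that undergo a rule: /u/ → [ə] (rule 2); /i/ → [ə] (rule 2); /o/ → [ə] (rule 2); /o/ → [ə] (rule 2).
All other segments surface unchanged.

4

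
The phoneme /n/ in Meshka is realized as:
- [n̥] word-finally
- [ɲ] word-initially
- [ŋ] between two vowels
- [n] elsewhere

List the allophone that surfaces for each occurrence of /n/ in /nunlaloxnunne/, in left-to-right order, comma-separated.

Occurrence 1 (position 1): word-initially → [ɲ].
Occurrence 2 (position 3): no conditioning environment matches → elsewhere allophone [n].
Occurrence 3 (position 9): no conditioning environment matches → elsewhere allophone [n].
Occurrence 4 (position 11): no conditioning environment matches → elsewhere allophone [n].
Occurrence 5 (position 12): no conditioning environment matches → elsewhere allophone [n].

[ɲ], [n], [n], [n], [n]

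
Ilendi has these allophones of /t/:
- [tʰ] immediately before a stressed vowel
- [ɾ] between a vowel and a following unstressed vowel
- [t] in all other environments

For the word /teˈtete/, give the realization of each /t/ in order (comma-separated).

Occurrence 1 (position 1): no conditioning environment matches → elsewhere allophone [t].
Occurrence 2 (position 3): immediately before a stressed vowel → [tʰ].
Occurrence 3 (position 5): between a vowel and an unstressed vowel → [ɾ].

[t], [tʰ], [ɾ]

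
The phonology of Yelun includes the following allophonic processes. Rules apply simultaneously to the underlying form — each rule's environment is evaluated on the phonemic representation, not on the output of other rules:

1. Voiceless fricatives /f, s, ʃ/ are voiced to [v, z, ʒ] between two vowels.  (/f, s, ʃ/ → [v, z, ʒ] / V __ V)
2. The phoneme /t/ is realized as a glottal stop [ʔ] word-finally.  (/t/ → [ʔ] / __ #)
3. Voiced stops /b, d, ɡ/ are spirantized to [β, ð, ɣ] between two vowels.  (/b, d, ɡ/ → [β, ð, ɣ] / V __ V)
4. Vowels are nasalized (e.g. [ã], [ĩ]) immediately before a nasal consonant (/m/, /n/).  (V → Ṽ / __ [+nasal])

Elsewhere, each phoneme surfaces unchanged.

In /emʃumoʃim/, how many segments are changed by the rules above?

4

Segments that undergo a rule: /e/ → [ẽ] (rule 4); /u/ → [ũ] (rule 4); /ʃ/ → [ʒ] (rule 1); /i/ → [ĩ] (rule 4).
All other segments surface unchanged.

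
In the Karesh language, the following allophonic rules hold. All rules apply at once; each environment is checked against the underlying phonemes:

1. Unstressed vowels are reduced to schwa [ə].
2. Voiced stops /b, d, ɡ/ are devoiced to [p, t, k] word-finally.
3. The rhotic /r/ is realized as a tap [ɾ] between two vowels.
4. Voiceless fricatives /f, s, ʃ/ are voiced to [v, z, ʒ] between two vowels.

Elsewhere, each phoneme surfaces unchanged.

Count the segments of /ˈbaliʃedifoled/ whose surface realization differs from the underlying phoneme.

Segments that undergo a rule: /i/ → [ə] (rule 1); /ʃ/ → [ʒ] (rule 4); /e/ → [ə] (rule 1); /i/ → [ə] (rule 1); /f/ → [v] (rule 4); /o/ → [ə] (rule 1); /e/ → [ə] (rule 1); /d/ → [t] (rule 2).
All other segments surface unchanged.

8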